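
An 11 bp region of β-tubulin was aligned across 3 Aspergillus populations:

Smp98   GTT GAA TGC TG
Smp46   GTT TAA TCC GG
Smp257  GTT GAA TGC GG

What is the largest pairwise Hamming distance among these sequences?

Pairwise Hamming distances:
  Smp98 vs Smp46: 3
  Smp98 vs Smp257: 1
  Smp46 vs Smp257: 2
The largest is 3, between Smp98 and Smp46.

3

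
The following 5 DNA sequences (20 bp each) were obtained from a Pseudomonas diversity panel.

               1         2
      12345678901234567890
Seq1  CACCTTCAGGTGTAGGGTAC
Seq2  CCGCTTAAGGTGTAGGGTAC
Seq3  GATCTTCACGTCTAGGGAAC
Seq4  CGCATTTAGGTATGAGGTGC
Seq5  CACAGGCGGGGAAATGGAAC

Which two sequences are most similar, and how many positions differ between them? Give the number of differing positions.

Pairwise Hamming distances:
  Seq1 vs Seq2: 3
  Seq1 vs Seq3: 5
  Seq1 vs Seq4: 7
  Seq1 vs Seq5: 9
  Seq2 vs Seq3: 7
  Seq2 vs Seq4: 8
  Seq2 vs Seq5: 12
  Seq3 vs Seq4: 11
  Seq3 vs Seq5: 11
  Seq4 vs Seq5: 11
The smallest is 3, between Seq1 and Seq2.

3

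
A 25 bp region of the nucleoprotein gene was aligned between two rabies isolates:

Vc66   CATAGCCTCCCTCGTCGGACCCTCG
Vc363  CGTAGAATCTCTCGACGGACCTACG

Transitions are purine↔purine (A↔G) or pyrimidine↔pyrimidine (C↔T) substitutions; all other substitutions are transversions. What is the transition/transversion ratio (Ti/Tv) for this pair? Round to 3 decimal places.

The sequences differ at positions 2 (A/G, transition), 6 (C/A, transversion), 7 (C/A, transversion), 10 (C/T, transition), 15 (T/A, transversion), 22 (C/T, transition), 23 (T/A, transversion).
Of the 7 differences, 3 transitions and 4 transversions, so Ti/Tv = 3/4 = 0.750.

0.750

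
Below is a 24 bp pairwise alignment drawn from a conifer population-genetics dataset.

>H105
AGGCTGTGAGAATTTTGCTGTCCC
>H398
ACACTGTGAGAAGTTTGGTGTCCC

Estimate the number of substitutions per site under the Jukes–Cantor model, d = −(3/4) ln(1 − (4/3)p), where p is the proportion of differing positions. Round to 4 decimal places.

The sequences differ at positions 2 (G/C), 3 (G/A), 13 (T/G), 18 (C/G).
p = 4/24 = 0.166667.
d = −0.75 · ln(1 − (4/3)·0.166667) = −0.75 · ln(0.777777) = −0.75 · (-0.251315) = 0.1885.

0.1885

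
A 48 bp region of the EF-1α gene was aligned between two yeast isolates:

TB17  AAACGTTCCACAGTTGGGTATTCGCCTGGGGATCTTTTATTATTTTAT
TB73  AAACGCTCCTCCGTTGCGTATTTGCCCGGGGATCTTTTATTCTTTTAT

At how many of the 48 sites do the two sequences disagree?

The sequences differ at positions 6 (T/C), 10 (A/T), 12 (A/C), 17 (G/C), 23 (C/T), 27 (T/C), 42 (A/C).
That gives 7 mismatches out of 48 aligned sites, so the Hamming distance is 7.

7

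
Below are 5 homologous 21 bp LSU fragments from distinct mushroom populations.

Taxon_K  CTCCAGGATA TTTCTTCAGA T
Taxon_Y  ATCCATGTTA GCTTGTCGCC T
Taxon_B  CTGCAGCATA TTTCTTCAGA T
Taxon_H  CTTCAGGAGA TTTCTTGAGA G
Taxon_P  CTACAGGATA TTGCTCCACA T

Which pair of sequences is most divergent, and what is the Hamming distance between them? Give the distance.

Pairwise Hamming distances:
  Taxon_K vs Taxon_Y: 10
  Taxon_K vs Taxon_B: 2
  Taxon_K vs Taxon_H: 4
  Taxon_K vs Taxon_P: 4
  Taxon_Y vs Taxon_B: 12
  Taxon_Y vs Taxon_H: 14
  Taxon_Y vs Taxon_P: 12
  Taxon_B vs Taxon_H: 5
  Taxon_B vs Taxon_P: 5
  Taxon_H vs Taxon_P: 7
The largest is 14, between Taxon_Y and Taxon_H.

14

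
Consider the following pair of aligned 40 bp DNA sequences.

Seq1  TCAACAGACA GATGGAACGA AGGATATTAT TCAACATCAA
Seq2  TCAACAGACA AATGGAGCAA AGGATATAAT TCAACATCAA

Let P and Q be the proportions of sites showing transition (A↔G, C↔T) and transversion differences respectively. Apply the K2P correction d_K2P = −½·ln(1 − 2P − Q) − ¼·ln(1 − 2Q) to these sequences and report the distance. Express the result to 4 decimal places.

The sequences differ at positions 11 (G/A, transition), 17 (A/G, transition), 19 (G/A, transition), 28 (T/A, transversion).
Of the 4 differences, 3 transitions and 1 transversion over 40 sites: P = 3/40 = 0.075000, Q = 1/40 = 0.025000.
d = −0.5·ln(0.825000) − 0.25·ln(0.950000) = −0.5·(-0.192372) − 0.25·(-0.051293) = 0.1090.

0.1090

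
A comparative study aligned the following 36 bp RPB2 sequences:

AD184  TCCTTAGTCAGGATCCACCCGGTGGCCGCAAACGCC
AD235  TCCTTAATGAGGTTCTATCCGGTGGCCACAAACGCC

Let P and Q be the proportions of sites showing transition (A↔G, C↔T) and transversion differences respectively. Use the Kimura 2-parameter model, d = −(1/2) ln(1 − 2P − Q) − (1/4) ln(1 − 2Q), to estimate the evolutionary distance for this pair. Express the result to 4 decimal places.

Differing sites — 7:G/A (Ti); 9:C/G (Tv); 13:A/T (Tv); 16:C/T (Ti); 18:C/T (Ti); 28:G/A (Ti).
Of the 6 differences, 4 transitions and 2 transversions over 36 sites: P = 4/36 = 0.111111, Q = 2/36 = 0.055556.
d = −0.5·ln(0.722222) − 0.25·ln(0.888888) = −0.5·(-0.325423) − 0.25·(-0.117784) = 0.1922.

0.1922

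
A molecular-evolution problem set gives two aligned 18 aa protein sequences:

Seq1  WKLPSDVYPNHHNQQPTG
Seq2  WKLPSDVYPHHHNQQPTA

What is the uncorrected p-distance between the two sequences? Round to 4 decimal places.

Differing sites — 10:N/H; 18:G/A.
There are 2 differences over 18 sites, so p = 2/18 = 0.1111.

0.1111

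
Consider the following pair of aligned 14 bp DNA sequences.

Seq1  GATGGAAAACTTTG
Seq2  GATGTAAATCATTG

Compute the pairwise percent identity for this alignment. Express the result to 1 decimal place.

78.6%

Differing sites — 5:G/T; 9:A/T; 11:T/A.
11 of the 14 sites match, so the percent identity is 11/14 × 100 = 78.6%.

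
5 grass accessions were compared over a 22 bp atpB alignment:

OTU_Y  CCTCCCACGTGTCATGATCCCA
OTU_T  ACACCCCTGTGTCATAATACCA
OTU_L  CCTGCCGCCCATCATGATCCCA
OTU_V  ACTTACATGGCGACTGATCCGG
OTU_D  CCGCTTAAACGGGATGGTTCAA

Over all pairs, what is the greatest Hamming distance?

15

Pairwise Hamming distances:
  OTU_Y vs OTU_T: 6
  OTU_Y vs OTU_L: 5
  OTU_Y vs OTU_V: 11
  OTU_Y vs OTU_D: 11
  OTU_T vs OTU_L: 10
  OTU_T vs OTU_V: 13
  OTU_T vs OTU_D: 14
  OTU_L vs OTU_V: 13
  OTU_L vs OTU_D: 13
  OTU_V vs OTU_D: 15
The largest is 15, between OTU_V and OTU_D.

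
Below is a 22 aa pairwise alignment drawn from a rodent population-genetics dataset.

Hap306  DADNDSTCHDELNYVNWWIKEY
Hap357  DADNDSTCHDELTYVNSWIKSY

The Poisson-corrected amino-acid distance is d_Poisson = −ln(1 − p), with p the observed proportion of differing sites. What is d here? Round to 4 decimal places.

Mismatches occur at site 13 (N/T), site 17 (W/S), site 21 (E/S).
p = 3/22 = 0.136364.
d = −ln(1 − 0.136364) = −ln(0.863636) = 0.1466.

0.1466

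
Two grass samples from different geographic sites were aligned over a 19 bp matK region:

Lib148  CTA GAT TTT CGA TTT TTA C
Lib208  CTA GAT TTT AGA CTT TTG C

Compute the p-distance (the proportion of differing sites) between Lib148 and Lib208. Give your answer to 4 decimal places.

The sequences differ at positions 10 (C/A), 13 (T/C), 18 (A/G).
There are 3 differences over 19 sites, so p = 3/19 = 0.1579.

0.1579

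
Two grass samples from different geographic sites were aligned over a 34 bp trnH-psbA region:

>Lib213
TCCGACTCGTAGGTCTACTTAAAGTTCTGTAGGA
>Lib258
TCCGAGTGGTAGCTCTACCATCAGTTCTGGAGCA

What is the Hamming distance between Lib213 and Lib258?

The sequences differ at positions 6 (C/G), 8 (C/G), 13 (G/C), 19 (T/C), 20 (T/A), 21 (A/T), 22 (A/C), 30 (T/G), 33 (G/C).
That gives 9 mismatches out of 34 aligned sites, so the Hamming distance is 9.

9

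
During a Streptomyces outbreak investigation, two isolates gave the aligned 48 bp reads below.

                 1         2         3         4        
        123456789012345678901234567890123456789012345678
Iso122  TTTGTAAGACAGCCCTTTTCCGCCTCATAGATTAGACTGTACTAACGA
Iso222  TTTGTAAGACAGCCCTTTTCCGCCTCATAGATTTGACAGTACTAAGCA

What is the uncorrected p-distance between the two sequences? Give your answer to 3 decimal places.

0.083

Mismatches occur at site 34 (A→T), site 38 (T→A), site 46 (C→G), site 47 (G→C).
There are 4 differences over 48 sites, so p = 4/48 = 0.083.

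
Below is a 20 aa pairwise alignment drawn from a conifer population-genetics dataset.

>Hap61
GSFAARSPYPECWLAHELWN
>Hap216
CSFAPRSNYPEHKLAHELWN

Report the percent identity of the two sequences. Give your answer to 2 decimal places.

75.00%

Differing sites — 1:G/C; 5:A/P; 8:P/N; 12:C/H; 13:W/K.
15 of the 20 sites match, so the percent identity is 15/20 × 100 = 75.00%.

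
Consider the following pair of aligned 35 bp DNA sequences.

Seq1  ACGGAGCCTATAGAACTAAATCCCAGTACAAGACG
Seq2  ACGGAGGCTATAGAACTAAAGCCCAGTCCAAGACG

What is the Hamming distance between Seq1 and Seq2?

3

The sequences differ at positions 7 (C/G), 21 (T/G), 28 (A/C).
That gives 3 mismatches out of 35 aligned sites, so the Hamming distance is 3.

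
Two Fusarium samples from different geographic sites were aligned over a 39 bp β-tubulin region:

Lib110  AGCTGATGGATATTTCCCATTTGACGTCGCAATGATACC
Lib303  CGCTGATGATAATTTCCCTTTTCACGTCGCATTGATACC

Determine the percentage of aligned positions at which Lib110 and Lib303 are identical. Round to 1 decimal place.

82.1%

Mismatches occur at site 1 (A↔C), site 9 (G↔A), site 10 (A↔T), site 11 (T↔A), site 19 (A↔T), site 23 (G↔C), site 32 (A↔T).
32 of the 39 sites match, so the percent identity is 32/39 × 100 = 82.1%.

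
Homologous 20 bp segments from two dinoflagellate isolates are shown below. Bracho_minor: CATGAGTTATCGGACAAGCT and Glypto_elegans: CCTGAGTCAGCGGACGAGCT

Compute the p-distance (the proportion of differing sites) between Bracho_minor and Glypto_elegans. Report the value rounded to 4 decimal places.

0.2000

The sequences differ at positions 2 (A/C), 8 (T/C), 10 (T/G), 16 (A/G).
There are 4 differences over 20 sites, so p = 4/20 = 0.2000.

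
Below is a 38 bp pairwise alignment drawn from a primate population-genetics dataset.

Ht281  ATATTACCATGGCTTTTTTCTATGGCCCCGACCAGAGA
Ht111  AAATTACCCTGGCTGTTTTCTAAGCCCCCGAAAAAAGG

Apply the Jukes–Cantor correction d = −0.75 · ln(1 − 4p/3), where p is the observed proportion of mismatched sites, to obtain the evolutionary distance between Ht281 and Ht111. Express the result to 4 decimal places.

0.2846

The sequences differ at positions 2 (T/A), 9 (A/C), 15 (T/G), 23 (T/A), 25 (G/C), 32 (C/A), 33 (C/A), 35 (G/A), 38 (A/G).
p = 9/38 = 0.236842.
d = −0.75 · ln(1 − (4/3)·0.236842) = −0.75 · ln(0.684211) = −0.75 · (-0.379489) = 0.2846.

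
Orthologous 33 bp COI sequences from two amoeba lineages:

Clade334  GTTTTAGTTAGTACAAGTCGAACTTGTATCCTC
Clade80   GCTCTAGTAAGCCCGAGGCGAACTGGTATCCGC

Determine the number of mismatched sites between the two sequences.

The sequences differ at positions 2 (T/C), 4 (T/C), 9 (T/A), 12 (T/C), 13 (A/C), 15 (A/G), 18 (T/G), 25 (T/G), 32 (T/G).
That gives 9 mismatches out of 33 aligned sites, so the Hamming distance is 9.

9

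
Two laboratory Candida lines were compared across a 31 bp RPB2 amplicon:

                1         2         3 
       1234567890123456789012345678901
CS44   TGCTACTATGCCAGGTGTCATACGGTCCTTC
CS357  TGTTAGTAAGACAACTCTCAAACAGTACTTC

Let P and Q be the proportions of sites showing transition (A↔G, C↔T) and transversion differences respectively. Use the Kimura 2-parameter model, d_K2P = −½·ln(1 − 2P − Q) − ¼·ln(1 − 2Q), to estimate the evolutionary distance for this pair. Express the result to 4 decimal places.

The sequences differ at positions 3 (C/T, transition), 6 (C/G, transversion), 9 (T/A, transversion), 11 (C/A, transversion), 14 (G/A, transition), 15 (G/C, transversion), 17 (G/C, transversion), 21 (T/A, transversion), 24 (G/A, transition), 27 (C/A, transversion).
Of the 10 differences, 3 transitions and 7 transversions over 31 sites: P = 3/31 = 0.096774, Q = 7/31 = 0.225806.
d = −0.5·ln(0.580646) − 0.25·ln(0.548388) = −0.5·(-0.543614) − 0.25·(-0.600772) = 0.4220.

0.4220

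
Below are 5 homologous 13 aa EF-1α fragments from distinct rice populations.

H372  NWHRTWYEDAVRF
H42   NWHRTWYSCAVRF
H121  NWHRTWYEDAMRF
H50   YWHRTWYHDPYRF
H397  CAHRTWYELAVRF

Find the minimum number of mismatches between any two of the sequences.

Pairwise Hamming distances:
  H372 vs H42: 2
  H372 vs H121: 1
  H372 vs H50: 4
  H372 vs H397: 3
  H42 vs H121: 3
  H42 vs H50: 5
  H42 vs H397: 4
  H121 vs H50: 4
  H121 vs H397: 4
  H50 vs H397: 6
The smallest is 1, between H372 and H121.

1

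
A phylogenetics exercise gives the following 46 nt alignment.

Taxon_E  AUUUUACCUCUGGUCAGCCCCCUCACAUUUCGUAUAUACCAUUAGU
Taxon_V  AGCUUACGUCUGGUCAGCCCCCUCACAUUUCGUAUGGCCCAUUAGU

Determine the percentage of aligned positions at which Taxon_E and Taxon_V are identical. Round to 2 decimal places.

86.96%

The sequences differ at positions 2 (U/G), 3 (U/C), 8 (C/G), 36 (A/G), 37 (U/G), 38 (A/C).
40 of the 46 sites match, so the percent identity is 40/46 × 100 = 86.96%.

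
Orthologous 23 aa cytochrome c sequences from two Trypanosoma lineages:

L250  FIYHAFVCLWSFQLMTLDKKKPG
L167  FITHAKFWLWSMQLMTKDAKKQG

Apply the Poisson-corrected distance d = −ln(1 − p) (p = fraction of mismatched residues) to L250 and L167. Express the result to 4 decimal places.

Mismatches occur at site 3 (Y↔T), site 6 (F↔K), site 7 (V↔F), site 8 (C↔W), site 12 (F↔M), site 17 (L↔K), site 19 (K↔A), site 22 (P↔Q).
p = 8/23 = 0.347826.
d = −ln(1 − 0.347826) = −ln(0.652174) = 0.4274.

0.4274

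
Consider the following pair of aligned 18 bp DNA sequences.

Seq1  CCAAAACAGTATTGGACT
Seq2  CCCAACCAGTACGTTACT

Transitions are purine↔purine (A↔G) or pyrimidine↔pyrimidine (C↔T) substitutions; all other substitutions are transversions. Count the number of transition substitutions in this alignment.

1

The sequences differ at positions 3 (A/C, transversion), 6 (A/C, transversion), 12 (T/C, transition), 13 (T/G, transversion), 14 (G/T, transversion), 15 (G/T, transversion).
Of the 6 differences, 1 transition and 5 transversions, so the answer is 1.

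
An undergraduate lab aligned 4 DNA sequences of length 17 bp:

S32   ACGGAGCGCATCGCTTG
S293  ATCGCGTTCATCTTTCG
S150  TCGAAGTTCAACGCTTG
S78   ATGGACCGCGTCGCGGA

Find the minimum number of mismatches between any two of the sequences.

Pairwise Hamming distances:
  S32 vs S293: 8
  S32 vs S150: 5
  S32 vs S78: 6
  S293 vs S150: 9
  S293 vs S78: 11
  S150 vs S78: 11
The smallest is 5, between S32 and S150.

5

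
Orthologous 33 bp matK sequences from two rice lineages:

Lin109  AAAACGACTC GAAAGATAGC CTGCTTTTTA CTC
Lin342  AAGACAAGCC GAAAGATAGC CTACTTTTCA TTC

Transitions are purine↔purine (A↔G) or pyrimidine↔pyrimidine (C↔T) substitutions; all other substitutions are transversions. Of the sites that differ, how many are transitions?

Differing sites — 3:A/G (Ti); 6:G/A (Ti); 8:C/G (Tv); 9:T/C (Ti); 23:G/A (Ti); 29:T/C (Ti); 31:C/T (Ti).
Of the 7 differences, 6 transitions and 1 transversion, so the answer is 6.

6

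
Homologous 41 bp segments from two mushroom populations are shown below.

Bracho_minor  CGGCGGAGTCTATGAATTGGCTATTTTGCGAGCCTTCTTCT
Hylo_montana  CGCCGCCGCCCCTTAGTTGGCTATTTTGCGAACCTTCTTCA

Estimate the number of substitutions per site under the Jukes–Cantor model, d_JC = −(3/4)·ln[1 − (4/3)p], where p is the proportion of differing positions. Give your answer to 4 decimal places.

0.2950

Mismatches occur at site 3 (G/C), site 6 (G/C), site 7 (A/C), site 9 (T/C), site 11 (T/C), site 12 (A/C), site 14 (G/T), site 16 (A/G), site 32 (G/A), site 41 (T/A).
p = 10/41 = 0.243902.
d = −0.75 · ln(1 − (4/3)·0.243902) = −0.75 · ln(0.674797) = −0.75 · (-0.393343) = 0.2950.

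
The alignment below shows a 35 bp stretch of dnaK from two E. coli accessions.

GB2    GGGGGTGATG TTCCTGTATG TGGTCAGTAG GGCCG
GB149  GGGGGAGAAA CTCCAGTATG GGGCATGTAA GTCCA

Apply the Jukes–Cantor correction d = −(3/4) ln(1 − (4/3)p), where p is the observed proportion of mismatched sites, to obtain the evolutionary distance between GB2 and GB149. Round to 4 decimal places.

0.4582

Differing sites — 6:T/A; 9:T/A; 10:G/A; 11:T/C; 15:T/A; 21:T/G; 24:T/C; 25:C/A; 26:A/T; 30:G/A; 32:G/T; 35:G/A.
p = 12/35 = 0.342857.
d = −0.75 · ln(1 − (4/3)·0.342857) = −0.75 · ln(0.542857) = −0.75 · (-0.610909) = 0.4582.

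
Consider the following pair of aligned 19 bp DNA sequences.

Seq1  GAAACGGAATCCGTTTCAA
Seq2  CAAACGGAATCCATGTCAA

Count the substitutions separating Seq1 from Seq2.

Differing sites — 1:G/C; 13:G/A; 15:T/G.
That gives 3 mismatches out of 19 aligned sites, so the Hamming distance is 3.

3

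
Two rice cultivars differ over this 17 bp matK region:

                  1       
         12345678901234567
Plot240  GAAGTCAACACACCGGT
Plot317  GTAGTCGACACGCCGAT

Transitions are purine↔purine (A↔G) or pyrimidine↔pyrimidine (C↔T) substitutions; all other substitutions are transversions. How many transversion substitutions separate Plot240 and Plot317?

1

Mismatches occur at site 2 (A↔T, transversion), site 7 (A↔G, transition), site 12 (A↔G, transition), site 16 (G↔A, transition).
Of the 4 differences, 3 transitions and 1 transversion, so the answer is 1.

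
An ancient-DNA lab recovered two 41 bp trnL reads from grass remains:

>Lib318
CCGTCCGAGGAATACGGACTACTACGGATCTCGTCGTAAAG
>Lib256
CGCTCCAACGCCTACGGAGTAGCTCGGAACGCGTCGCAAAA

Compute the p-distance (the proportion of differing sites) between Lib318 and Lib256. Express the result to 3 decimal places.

Mismatches occur at site 2 (C→G), site 3 (G→C), site 7 (G→A), site 9 (G→C), site 11 (A→C), site 12 (A→C), site 19 (C→G), site 22 (C→G), site 23 (T→C), site 24 (A→T), site 29 (T→A), site 31 (T→G), site 37 (T→C), site 41 (G→A).
There are 14 differences over 41 sites, so p = 14/41 = 0.341.

0.341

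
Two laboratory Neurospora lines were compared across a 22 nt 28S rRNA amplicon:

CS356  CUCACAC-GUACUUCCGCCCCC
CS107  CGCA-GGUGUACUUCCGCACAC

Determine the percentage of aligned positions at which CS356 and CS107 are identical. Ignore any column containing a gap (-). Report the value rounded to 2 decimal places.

Excluding the 2 gap columns leaves 20 comparable sites.
Mismatches occur at site 2 (U↔G), site 6 (A↔G), site 7 (C↔G), site 19 (C↔A), site 21 (C↔A).
15 of the 20 comparable sites match, so the percent identity is 15/20 × 100 = 75.00%.

75.00%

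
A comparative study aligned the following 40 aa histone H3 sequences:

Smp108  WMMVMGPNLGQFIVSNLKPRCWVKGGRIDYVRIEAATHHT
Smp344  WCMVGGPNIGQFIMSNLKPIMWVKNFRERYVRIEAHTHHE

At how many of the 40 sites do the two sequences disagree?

12

Mismatches occur at site 2 (M/C), site 5 (M/G), site 9 (L/I), site 14 (V/M), site 20 (R/I), site 21 (C/M), site 25 (G/N), site 26 (G/F), site 28 (I/E), site 29 (D/R), site 36 (A/H), site 40 (T/E).
That gives 12 mismatches out of 40 aligned sites, so the Hamming distance is 12.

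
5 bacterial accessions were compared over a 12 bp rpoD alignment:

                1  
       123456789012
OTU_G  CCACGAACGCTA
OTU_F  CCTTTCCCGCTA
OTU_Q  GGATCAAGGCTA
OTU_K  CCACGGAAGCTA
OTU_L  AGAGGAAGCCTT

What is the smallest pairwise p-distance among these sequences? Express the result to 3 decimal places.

0.167

Pairwise Hamming distances:
  OTU_G vs OTU_F: 5
  OTU_G vs OTU_Q: 5
  OTU_G vs OTU_K: 2
  OTU_G vs OTU_L: 6
  OTU_F vs OTU_Q: 7
  OTU_F vs OTU_K: 6
  OTU_F vs OTU_L: 10
  OTU_Q vs OTU_K: 6
  OTU_Q vs OTU_L: 5
  OTU_K vs OTU_L: 7
The smallest is 2 mismatches, between OTU_G and OTU_K; p = 2/12 = 0.167.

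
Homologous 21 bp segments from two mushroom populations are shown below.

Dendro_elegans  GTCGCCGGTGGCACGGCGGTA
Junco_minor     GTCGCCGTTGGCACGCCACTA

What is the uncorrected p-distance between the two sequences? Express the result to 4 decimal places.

The sequences differ at positions 8 (G/T), 16 (G/C), 18 (G/A), 19 (G/C).
There are 4 differences over 21 sites, so p = 4/21 = 0.1905.

0.1905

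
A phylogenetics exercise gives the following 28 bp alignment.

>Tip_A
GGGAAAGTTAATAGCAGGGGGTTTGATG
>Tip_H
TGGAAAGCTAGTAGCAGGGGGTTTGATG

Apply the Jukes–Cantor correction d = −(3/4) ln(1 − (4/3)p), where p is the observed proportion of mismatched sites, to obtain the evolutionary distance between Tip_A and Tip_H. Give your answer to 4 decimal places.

Mismatches occur at site 1 (G→T), site 8 (T→C), site 11 (A→G).
p = 3/28 = 0.107143.
d = −0.75 · ln(1 − (4/3)·0.107143) = −0.75 · ln(0.857143) = −0.75 · (-0.154151) = 0.1156.

0.1156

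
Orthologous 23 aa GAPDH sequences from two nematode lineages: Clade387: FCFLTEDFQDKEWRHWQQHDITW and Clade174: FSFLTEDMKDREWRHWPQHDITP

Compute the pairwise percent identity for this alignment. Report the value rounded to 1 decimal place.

Differing sites — 2:C/S; 8:F/M; 9:Q/K; 11:K/R; 17:Q/P; 23:W/P.
17 of the 23 sites match, so the percent identity is 17/23 × 100 = 73.9%.

73.9%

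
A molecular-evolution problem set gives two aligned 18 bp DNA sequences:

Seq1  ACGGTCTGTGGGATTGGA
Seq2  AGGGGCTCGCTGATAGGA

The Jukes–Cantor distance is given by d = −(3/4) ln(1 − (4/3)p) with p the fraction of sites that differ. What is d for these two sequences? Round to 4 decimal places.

0.5482

The sequences differ at positions 2 (C/G), 5 (T/G), 8 (G/C), 9 (T/G), 10 (G/C), 11 (G/T), 15 (T/A).
p = 7/18 = 0.388889.
d = −0.75 · ln(1 − (4/3)·0.388889) = −0.75 · ln(0.481481) = −0.75 · (-0.730889) = 0.5482.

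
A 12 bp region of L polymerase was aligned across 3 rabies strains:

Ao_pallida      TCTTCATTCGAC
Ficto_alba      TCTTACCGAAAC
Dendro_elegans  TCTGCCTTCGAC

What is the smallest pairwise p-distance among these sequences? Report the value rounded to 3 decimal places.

Pairwise Hamming distances:
  Ao_pallida vs Ficto_alba: 6
  Ao_pallida vs Dendro_elegans: 2
  Ficto_alba vs Dendro_elegans: 6
The smallest is 2 mismatches, between Ao_pallida and Dendro_elegans; p = 2/12 = 0.167.

0.167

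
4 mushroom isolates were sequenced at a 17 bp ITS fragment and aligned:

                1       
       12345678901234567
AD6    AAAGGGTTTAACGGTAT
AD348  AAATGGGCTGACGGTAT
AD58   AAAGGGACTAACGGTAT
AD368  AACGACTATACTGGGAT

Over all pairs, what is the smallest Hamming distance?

Pairwise Hamming distances:
  AD6 vs AD348: 4
  AD6 vs AD58: 2
  AD6 vs AD368: 7
  AD348 vs AD58: 3
  AD348 vs AD368: 10
  AD58 vs AD368: 8
The smallest is 2, between AD6 and AD58.

2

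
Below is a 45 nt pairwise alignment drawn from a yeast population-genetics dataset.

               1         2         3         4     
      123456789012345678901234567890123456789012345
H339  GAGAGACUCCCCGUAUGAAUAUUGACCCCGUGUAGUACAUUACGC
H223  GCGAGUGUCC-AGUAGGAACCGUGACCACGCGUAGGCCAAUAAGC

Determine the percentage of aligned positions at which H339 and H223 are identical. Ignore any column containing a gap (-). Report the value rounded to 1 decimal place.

Excluding the 1 gap column leaves 44 comparable sites.
The sequences differ at positions 2 (A/C), 6 (A/U), 7 (C/G), 12 (C/A), 16 (U/G), 20 (U/C), 21 (A/C), 22 (U/G), 28 (C/A), 31 (U/C), 36 (U/G), 37 (A/C), 40 (U/A), 43 (C/A).
30 of the 44 comparable sites match, so the percent identity is 30/44 × 100 = 68.2%.

68.2%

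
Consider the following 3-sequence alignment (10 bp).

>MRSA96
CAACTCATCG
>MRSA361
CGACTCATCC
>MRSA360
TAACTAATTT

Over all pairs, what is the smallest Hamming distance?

Pairwise Hamming distances:
  MRSA96 vs MRSA361: 2
  MRSA96 vs MRSA360: 4
  MRSA361 vs MRSA360: 5
The smallest is 2, between MRSA96 and MRSA361.

2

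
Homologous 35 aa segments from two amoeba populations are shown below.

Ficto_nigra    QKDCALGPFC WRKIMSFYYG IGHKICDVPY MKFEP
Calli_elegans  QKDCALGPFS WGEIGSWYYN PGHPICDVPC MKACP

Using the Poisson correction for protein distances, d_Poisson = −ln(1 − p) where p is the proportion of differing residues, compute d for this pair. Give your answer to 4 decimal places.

0.3773

Mismatches occur at site 10 (C↔S), site 12 (R↔G), site 13 (K↔E), site 15 (M↔G), site 17 (F↔W), site 20 (G↔N), site 21 (I↔P), site 24 (K↔P), site 30 (Y↔C), site 33 (F↔A), site 34 (E↔C).
p = 11/35 = 0.314286.
d = −ln(1 − 0.314286) = −ln(0.685714) = 0.3773.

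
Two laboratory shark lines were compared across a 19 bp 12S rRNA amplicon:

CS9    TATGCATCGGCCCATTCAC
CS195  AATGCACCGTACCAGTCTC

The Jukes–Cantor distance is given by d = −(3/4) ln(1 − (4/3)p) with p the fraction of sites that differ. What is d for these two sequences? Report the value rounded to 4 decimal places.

Mismatches occur at site 1 (T↔A), site 7 (T↔C), site 10 (G↔T), site 11 (C↔A), site 15 (T↔G), site 18 (A↔T).
p = 6/19 = 0.315789.
d = −0.75 · ln(1 − (4/3)·0.315789) = −0.75 · ln(0.578948) = −0.75 · (-0.546543) = 0.4099.

0.4099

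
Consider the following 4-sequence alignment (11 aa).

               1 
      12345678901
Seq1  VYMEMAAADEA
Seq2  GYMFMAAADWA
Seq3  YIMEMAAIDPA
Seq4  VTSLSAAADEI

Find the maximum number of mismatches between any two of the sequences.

Pairwise Hamming distances:
  Seq1 vs Seq2: 3
  Seq1 vs Seq3: 4
  Seq1 vs Seq4: 5
  Seq2 vs Seq3: 5
  Seq2 vs Seq4: 7
  Seq3 vs Seq4: 8
The largest is 8, between Seq3 and Seq4.

8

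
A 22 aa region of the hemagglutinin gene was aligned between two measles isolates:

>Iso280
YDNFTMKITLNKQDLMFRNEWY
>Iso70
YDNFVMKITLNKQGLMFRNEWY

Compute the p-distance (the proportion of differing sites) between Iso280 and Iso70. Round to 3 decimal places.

0.091

Differing sites — 5:T/V; 14:D/G.
There are 2 differences over 22 sites, so p = 2/22 = 0.091.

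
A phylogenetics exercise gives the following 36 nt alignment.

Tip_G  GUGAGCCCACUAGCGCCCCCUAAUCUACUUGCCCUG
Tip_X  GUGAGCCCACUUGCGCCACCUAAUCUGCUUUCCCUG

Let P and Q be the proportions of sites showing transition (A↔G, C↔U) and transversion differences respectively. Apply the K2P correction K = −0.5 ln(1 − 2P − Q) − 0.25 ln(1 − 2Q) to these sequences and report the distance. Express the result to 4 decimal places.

The sequences differ at positions 12 (A/U, transversion), 18 (C/A, transversion), 27 (A/G, transition), 31 (G/U, transversion).
Of the 4 differences, 1 transition and 3 transversions over 36 sites: P = 1/36 = 0.027778, Q = 3/36 = 0.083333.
d = −0.5·ln(0.861111) − 0.25·ln(0.833334) = −0.5·(-0.149532) − 0.25·(-0.182321) = 0.1203.

0.1203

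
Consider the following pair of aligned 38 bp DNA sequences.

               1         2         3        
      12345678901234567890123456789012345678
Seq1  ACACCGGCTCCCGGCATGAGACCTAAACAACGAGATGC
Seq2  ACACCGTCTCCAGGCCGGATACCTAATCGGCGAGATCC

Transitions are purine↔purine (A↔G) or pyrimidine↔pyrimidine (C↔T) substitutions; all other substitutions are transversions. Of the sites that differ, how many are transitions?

2

Differing sites — 7:G/T (Tv); 12:C/A (Tv); 16:A/C (Tv); 17:T/G (Tv); 20:G/T (Tv); 27:A/T (Tv); 29:A/G (Ti); 30:A/G (Ti); 37:G/C (Tv).
Of the 9 differences, 2 transitions and 7 transversions, so the answer is 2.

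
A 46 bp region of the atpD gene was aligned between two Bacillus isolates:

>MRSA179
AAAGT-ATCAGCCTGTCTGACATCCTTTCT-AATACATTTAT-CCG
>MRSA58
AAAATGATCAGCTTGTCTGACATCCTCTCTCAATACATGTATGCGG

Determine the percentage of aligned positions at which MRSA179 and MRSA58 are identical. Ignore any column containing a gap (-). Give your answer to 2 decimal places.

88.37%

Excluding the 3 gap columns leaves 43 comparable sites.
Differing sites — 4:G/A; 13:C/T; 27:T/C; 39:T/G; 45:C/G.
38 of the 43 comparable sites match, so the percent identity is 38/43 × 100 = 88.37%.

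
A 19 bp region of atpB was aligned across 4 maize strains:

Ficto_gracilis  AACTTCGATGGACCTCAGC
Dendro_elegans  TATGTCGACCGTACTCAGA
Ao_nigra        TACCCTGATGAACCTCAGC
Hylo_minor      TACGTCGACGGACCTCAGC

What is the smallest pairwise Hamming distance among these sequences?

Pairwise Hamming distances:
  Ficto_gracilis vs Dendro_elegans: 8
  Ficto_gracilis vs Ao_nigra: 5
  Ficto_gracilis vs Hylo_minor: 3
  Dendro_elegans vs Ao_nigra: 10
  Dendro_elegans vs Hylo_minor: 5
  Ao_nigra vs Hylo_minor: 5
The smallest is 3, between Ficto_gracilis and Hylo_minor.

3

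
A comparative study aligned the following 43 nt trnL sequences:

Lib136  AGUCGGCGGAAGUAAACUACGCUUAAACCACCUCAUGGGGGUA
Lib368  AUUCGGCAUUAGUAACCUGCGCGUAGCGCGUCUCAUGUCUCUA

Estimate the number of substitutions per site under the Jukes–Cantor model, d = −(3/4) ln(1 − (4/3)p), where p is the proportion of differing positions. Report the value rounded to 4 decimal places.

0.5141

The sequences differ at positions 2 (G/U), 8 (G/A), 9 (G/U), 10 (A/U), 16 (A/C), 19 (A/G), 23 (U/G), 26 (A/G), 27 (A/C), 28 (C/G), 30 (A/G), 31 (C/U), 38 (G/U), 39 (G/C), 40 (G/U), 41 (G/C).
p = 16/43 = 0.372093.
d = −0.75 · ln(1 − (4/3)·0.372093) = −0.75 · ln(0.503876) = −0.75 · (-0.685425) = 0.5141.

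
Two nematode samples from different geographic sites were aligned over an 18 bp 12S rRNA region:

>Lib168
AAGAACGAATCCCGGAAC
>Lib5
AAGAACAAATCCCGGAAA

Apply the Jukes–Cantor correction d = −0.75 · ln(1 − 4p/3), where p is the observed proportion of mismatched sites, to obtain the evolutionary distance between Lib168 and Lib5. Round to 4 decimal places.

0.1203

The sequences differ at positions 7 (G/A), 18 (C/A).
p = 2/18 = 0.111111.
d = −0.75 · ln(1 − (4/3)·0.111111) = −0.75 · ln(0.851852) = −0.75 · (-0.160342) = 0.1203.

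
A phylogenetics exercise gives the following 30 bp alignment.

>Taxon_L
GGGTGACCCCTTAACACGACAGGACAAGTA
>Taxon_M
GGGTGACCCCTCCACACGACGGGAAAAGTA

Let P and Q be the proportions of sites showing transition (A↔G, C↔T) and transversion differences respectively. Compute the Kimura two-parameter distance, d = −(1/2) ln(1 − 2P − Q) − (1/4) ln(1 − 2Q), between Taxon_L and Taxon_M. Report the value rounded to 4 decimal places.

Mismatches occur at site 12 (T→C, transition), site 13 (A→C, transversion), site 21 (A→G, transition), site 25 (C→A, transversion).
Of the 4 differences, 2 transitions and 2 transversions over 30 sites: P = 2/30 = 0.066667, Q = 2/30 = 0.066667.
d = −0.5·ln(0.799999) − 0.25·ln(0.866666) = −0.5·(-0.223145) − 0.25·(-0.143102) = 0.1473.

0.1473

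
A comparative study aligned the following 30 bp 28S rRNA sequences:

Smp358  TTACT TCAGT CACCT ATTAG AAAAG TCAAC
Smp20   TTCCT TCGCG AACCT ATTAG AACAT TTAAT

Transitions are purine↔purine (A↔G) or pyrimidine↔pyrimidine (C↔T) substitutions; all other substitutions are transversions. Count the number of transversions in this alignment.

The sequences differ at positions 3 (A/C, transversion), 8 (A/G, transition), 9 (G/C, transversion), 10 (T/G, transversion), 11 (C/A, transversion), 23 (A/C, transversion), 25 (G/T, transversion), 27 (C/T, transition), 30 (C/T, transition).
Of the 9 differences, 3 transitions and 6 transversions, so the answer is 6.

6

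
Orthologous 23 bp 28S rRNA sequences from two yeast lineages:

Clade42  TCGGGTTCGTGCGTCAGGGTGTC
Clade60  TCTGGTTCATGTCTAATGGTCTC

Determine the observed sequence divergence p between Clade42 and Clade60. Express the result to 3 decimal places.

0.304

The sequences differ at positions 3 (G/T), 9 (G/A), 12 (C/T), 13 (G/C), 15 (C/A), 17 (G/T), 21 (G/C).
There are 7 differences over 23 sites, so p = 7/23 = 0.304.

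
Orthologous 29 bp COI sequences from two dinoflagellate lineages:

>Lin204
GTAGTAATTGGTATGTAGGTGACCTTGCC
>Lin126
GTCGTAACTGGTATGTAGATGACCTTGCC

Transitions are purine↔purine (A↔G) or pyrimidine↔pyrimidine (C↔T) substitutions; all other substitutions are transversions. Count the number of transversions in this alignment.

1

Mismatches occur at site 3 (A/C, transversion), site 8 (T/C, transition), site 19 (G/A, transition).
Of the 3 differences, 2 transitions and 1 transversion, so the answer is 1.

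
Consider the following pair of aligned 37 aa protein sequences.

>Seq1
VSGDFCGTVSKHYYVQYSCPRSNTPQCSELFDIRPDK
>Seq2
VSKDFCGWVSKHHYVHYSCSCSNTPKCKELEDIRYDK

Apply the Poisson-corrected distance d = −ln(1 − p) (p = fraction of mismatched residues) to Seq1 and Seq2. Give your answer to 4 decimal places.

The sequences differ at positions 3 (G/K), 8 (T/W), 13 (Y/H), 16 (Q/H), 20 (P/S), 21 (R/C), 26 (Q/K), 28 (S/K), 31 (F/E), 35 (P/Y).
p = 10/37 = 0.270270.
d = −ln(1 − 0.270270) = −ln(0.729730) = 0.3151.

0.3151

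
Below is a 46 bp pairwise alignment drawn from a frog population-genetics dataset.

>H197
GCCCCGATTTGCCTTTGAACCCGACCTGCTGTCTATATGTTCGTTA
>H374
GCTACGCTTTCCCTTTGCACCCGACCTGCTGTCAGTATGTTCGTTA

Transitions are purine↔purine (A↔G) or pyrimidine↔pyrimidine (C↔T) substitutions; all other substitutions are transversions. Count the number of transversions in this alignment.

Mismatches occur at site 3 (C↔T, transition), site 4 (C↔A, transversion), site 7 (A↔C, transversion), site 11 (G↔C, transversion), site 18 (A↔C, transversion), site 34 (T↔A, transversion), site 35 (A↔G, transition).
Of the 7 differences, 2 transitions and 5 transversions, so the answer is 5.

5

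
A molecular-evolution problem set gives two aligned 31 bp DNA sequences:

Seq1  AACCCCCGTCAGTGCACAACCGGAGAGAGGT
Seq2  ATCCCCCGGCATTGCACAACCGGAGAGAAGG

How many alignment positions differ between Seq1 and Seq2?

Mismatches occur at site 2 (A/T), site 9 (T/G), site 12 (G/T), site 29 (G/A), site 31 (T/G).
That gives 5 mismatches out of 31 aligned sites, so the Hamming distance is 5.

5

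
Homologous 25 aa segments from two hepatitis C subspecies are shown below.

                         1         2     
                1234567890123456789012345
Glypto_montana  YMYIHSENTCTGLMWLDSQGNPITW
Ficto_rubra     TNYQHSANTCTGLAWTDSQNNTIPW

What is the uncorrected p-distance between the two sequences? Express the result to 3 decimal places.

0.360

Differing sites — 1:Y/T; 2:M/N; 4:I/Q; 7:E/A; 14:M/A; 16:L/T; 20:G/N; 22:P/T; 24:T/P.
There are 9 differences over 25 sites, so p = 9/25 = 0.360.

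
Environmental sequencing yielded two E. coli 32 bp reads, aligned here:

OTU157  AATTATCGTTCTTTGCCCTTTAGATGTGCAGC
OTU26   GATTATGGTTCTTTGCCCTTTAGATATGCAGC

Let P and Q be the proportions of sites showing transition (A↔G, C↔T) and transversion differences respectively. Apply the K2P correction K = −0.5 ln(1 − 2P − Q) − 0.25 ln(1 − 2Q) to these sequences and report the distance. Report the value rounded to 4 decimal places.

0.1011

Differing sites — 1:A/G (Ti); 7:C/G (Tv); 26:G/A (Ti).
Of the 3 differences, 2 transitions and 1 transversion over 32 sites: P = 2/32 = 0.062500, Q = 1/32 = 0.031250.
d = −0.5·ln(0.843750) − 0.25·ln(0.937500) = −0.5·(-0.169899) − 0.25·(-0.064539) = 0.1011.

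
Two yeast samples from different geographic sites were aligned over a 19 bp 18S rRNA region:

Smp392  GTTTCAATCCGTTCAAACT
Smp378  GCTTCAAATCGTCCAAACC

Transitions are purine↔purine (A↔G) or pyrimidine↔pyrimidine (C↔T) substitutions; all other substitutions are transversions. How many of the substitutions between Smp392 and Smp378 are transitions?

Mismatches occur at site 2 (T/C, transition), site 8 (T/A, transversion), site 9 (C/T, transition), site 13 (T/C, transition), site 19 (T/C, transition).
Of the 5 differences, 4 transitions and 1 transversion, so the answer is 4.

4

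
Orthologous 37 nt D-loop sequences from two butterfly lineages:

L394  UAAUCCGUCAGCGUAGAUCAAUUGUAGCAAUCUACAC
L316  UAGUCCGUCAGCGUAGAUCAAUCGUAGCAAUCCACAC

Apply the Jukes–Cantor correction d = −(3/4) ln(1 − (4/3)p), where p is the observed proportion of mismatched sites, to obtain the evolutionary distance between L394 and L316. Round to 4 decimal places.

The sequences differ at positions 3 (A/G), 23 (U/C), 33 (U/C).
p = 3/37 = 0.081081.
d = −0.75 · ln(1 − (4/3)·0.081081) = −0.75 · ln(0.891892) = −0.75 · (-0.114410) = 0.0858.

0.0858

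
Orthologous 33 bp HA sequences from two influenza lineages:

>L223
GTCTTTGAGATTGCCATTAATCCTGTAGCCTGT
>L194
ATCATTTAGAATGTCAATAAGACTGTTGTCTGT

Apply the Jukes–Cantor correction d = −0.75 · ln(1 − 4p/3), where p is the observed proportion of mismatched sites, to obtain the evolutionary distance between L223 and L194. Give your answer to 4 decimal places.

The sequences differ at positions 1 (G/A), 4 (T/A), 7 (G/T), 11 (T/A), 14 (C/T), 17 (T/A), 21 (T/G), 22 (C/A), 27 (A/T), 29 (C/T).
p = 10/33 = 0.303030.
d = −0.75 · ln(1 − (4/3)·0.303030) = −0.75 · ln(0.595960) = −0.75 · (-0.517582) = 0.3882.

0.3882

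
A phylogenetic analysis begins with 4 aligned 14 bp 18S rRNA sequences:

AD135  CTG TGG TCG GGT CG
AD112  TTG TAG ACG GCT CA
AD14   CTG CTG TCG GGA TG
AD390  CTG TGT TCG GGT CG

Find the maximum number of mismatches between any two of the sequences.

8

Pairwise Hamming distances:
  AD135 vs AD112: 5
  AD135 vs AD14: 4
  AD135 vs AD390: 1
  AD112 vs AD14: 8
  AD112 vs AD390: 6
  AD14 vs AD390: 5
The largest is 8, between AD112 and AD14.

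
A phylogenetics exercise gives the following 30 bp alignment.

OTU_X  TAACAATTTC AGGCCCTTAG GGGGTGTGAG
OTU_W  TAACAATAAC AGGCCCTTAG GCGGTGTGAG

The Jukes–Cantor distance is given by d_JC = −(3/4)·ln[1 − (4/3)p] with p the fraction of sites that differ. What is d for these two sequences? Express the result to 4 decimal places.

0.1073

The sequences differ at positions 8 (T/A), 9 (T/A), 22 (G/C).
p = 3/30 = 0.100000.
d = −0.75 · ln(1 − (4/3)·0.100000) = −0.75 · ln(0.866667) = −0.75 · (-0.143100) = 0.1073.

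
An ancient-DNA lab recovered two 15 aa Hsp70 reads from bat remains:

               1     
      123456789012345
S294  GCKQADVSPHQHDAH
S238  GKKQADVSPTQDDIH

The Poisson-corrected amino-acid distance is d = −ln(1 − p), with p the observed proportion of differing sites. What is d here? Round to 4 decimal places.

0.3102

The sequences differ at positions 2 (C/K), 10 (H/T), 12 (H/D), 14 (A/I).
p = 4/15 = 0.266667.
d = −ln(1 − 0.266667) = −ln(0.733333) = 0.3102.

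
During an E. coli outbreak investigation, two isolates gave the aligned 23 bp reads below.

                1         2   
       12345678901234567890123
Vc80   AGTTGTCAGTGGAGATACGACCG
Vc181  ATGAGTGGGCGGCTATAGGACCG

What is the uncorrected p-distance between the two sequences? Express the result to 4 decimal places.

Differing sites — 2:G/T; 3:T/G; 4:T/A; 7:C/G; 8:A/G; 10:T/C; 13:A/C; 14:G/T; 18:C/G.
There are 9 differences over 23 sites, so p = 9/23 = 0.3913.

0.3913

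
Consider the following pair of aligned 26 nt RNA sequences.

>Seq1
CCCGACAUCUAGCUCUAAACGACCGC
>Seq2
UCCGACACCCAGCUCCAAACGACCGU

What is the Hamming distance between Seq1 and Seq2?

Mismatches occur at site 1 (C→U), site 8 (U→C), site 10 (U→C), site 16 (U→C), site 26 (C→U).
That gives 5 mismatches out of 26 aligned sites, so the Hamming distance is 5.

5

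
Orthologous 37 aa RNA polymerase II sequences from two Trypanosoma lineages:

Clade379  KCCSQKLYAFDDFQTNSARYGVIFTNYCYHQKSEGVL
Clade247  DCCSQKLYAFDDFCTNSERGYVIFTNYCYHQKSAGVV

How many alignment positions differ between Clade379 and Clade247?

The sequences differ at positions 1 (K/D), 14 (Q/C), 18 (A/E), 20 (Y/G), 21 (G/Y), 34 (E/A), 37 (L/V).
That gives 7 mismatches out of 37 aligned sites, so the Hamming distance is 7.

7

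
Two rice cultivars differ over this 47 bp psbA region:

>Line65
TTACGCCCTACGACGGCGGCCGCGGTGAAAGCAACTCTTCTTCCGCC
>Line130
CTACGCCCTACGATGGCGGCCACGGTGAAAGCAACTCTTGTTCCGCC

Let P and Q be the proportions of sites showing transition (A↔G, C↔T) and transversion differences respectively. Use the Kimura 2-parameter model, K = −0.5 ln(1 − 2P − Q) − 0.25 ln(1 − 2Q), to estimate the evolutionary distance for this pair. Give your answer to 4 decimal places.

0.0915

The sequences differ at positions 1 (T/C, transition), 14 (C/T, transition), 22 (G/A, transition), 40 (C/G, transversion).
Of the 4 differences, 3 transitions and 1 transversion over 47 sites: P = 3/47 = 0.063830, Q = 1/47 = 0.021277.
d = −0.5·ln(0.851063) − 0.25·ln(0.957446) = −0.5·(-0.161269) − 0.25·(-0.043486) = 0.0915.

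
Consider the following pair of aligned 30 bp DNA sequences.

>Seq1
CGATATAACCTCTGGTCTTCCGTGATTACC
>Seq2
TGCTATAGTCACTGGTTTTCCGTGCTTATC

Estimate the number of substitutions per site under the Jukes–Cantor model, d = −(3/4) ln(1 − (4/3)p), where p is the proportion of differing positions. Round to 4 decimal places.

Mismatches occur at site 1 (C→T), site 3 (A→C), site 8 (A→G), site 9 (C→T), site 11 (T→A), site 17 (C→T), site 25 (A→C), site 29 (C→T).
p = 8/30 = 0.266667.
d = −0.75 · ln(1 − (4/3)·0.266667) = −0.75 · ln(0.644444) = −0.75 · (-0.439367) = 0.3295.

0.3295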